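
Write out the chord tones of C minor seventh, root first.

C  Eb  G  Bb

C minor seventh is a minor seventh built on C.
C — root
Eb — minor 3rd
G — perfect 5th
Bb — minor 7th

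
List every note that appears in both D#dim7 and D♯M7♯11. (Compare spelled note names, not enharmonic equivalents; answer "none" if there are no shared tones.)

D#dim7 = D#, F#, A, C.
D♯M7♯11 = D#, F##, A#, C##, G##.
Shared: D#.

D#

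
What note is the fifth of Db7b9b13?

Db7b9b13 is built on Db; its 5th is a perfect 5th above the root.
A fifth above D uses the letter A, and the perfect 5th above Db is Ab.

Ab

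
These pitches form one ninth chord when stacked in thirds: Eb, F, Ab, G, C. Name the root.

Stacking in thirds gives F – Ab – C – Eb – G, so F is the root — F minor ninth.

F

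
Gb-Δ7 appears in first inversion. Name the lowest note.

Gb-Δ7 in root position is Gb–Bbb–Db–F.
First inversion places the third in the bass, which is Bbb.

Bbb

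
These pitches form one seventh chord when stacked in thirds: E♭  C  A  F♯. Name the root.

Stacking in thirds gives F♯ – A – C – E♭, so F♯ is the root — F♯ diminished seventh.

F♯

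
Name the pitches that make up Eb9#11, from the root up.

Root E♭, quality dominant ninth sharp eleven:
Root: E♭
Major 3rd (3rd): G
Perfect 5th (5th): B♭
Minor 7th (7th): D♭
Major 9th (9th): F
Augmented 11th (11th): A

E♭  G  B♭  D♭  F  A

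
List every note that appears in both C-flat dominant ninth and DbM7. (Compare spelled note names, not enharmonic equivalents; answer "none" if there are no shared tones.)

Db

C-flat dominant ninth = Cb, Eb, Gb, Bbb, Db.
DbM7 = Db, F, Ab, C.
Shared: Db.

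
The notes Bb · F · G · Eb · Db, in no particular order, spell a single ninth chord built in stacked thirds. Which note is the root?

Eb

Stacking in thirds gives Eb – G – Bb – Db – F, so Eb is the root — Eb dominant ninth.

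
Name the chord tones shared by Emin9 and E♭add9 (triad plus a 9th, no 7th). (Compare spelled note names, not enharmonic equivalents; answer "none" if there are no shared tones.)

G

Emin9: E G B D F#
E♭add9: Eb G Bb F
Common to both → G.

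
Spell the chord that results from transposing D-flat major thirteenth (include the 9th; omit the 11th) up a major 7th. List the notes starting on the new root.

C, E, G, B, D, A

A major 7th up from Db is C, so the new chord is C major thirteenth.
- root: C
- major 3rd: E
- perfect 5th: G
- major 7th: B
- major 9th: D
- major 13th: A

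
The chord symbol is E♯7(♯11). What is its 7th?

D#

Root of E♯7(♯11) = E#. The 7th is a minor 7th: E# up a minor 7th → D#.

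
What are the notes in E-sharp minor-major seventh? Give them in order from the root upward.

E#, G#, B#, D##

E-sharp minor-major seventh is a minor-major seventh built on E#.
root → E#
3rd (minor 3rd) → G#
5th (perfect 5th) → B#
7th (major 7th) → D##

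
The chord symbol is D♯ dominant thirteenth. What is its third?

F-double-sharp

Root of D♯ dominant thirteenth = D-sharp. The 3rd is a major 3rd: D-sharp up a major 3rd → F-double-sharp.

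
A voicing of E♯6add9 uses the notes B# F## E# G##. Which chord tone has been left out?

E♯6add9 = E#, G##, B#, C##, F##. The voicing lacks the 6th (major 6th), C##.

C##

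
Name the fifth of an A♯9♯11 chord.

Root of A♯9♯11 = A#. The 5th is a perfect 5th: A# up a perfect 5th → E#.

E#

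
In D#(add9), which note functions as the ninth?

E#

D#(add9) is built on D#; its 9th is a major 9th above the root.
A second above D uses the letter E, and the major 9th above D# is E#.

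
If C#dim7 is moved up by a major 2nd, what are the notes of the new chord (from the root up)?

D#, F#, A, C

C# up a major 2nd → D#. New chord: D# diminished seventh.
D# — root
F# — minor 3rd
A — diminished 5th
C — diminished 7th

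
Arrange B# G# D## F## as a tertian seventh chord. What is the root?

Stacking in thirds gives G# – B# – D## – F##, so G# is the root — G# augmented major seventh.

G#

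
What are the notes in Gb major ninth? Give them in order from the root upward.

G-flat B-flat D-flat F A-flat

Root G-flat, quality major ninth:
root → G-flat
3rd (major 3rd) → B-flat
5th (perfect 5th) → D-flat
7th (major 7th) → F
9th (major 9th) → A-flat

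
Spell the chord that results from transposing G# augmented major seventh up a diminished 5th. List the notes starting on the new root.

D, F-sharp, A-sharp, C-sharp

A diminished 5th up from G-sharp is D, so the new chord is D augmented major seventh.
root → D
3rd (major 3rd) → F-sharp
5th (augmented 5th) → A-sharp
7th (major 7th) → C-sharp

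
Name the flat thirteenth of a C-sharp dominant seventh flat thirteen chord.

A

Root of C-sharp dominant seventh flat thirteen = C#. The 13th is a minor 13th: C# up a minor 13th → A.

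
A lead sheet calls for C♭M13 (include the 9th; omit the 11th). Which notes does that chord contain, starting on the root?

Root Cb, quality major thirteenth:
Root: Cb
Major 3rd (3rd): Eb
Perfect 5th (5th): Gb
Major 7th (7th): Bb
Major 9th (9th): Db
Major 13th (13th): Ab

Cb – Eb – Gb – Bb – Db – Ab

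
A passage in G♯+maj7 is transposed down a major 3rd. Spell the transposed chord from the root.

A major 3rd down from G# is E, so the new chord is E augmented major seventh.
Root: E
Major 3rd (3rd): G#
Augmented 5th (5th): B#
Major 7th (7th): D#

E, G#, B#, D#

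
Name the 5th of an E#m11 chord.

B#

E#m11 is built on E#; its 5th is a perfect 5th above the root.
A fifth above E uses the letter B, and the perfect 5th above E# is B#.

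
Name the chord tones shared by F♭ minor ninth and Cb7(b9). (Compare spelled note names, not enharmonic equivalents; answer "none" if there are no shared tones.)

Cb  Gb

F♭ minor ninth: Fb Abb Cb Ebb Gb
Cb7(b9): Cb Eb Gb Bbb Dbb
Common to both → Cb, Gb.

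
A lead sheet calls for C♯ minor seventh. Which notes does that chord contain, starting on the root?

C-sharp E G-sharp B

C♯ minor seventh is a minor seventh built on C-sharp.
root → C-sharp
3rd (minor 3rd) → E
5th (perfect 5th) → G-sharp
7th (minor 7th) → B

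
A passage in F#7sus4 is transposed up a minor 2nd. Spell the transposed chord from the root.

G, C, D, F

A minor 2nd up from F♯ is G, so the new chord is G dominant seventh suspended fourth.
Root: G
Perfect 4th (4th): C
Perfect 5th (5th): D
Minor 7th (7th): F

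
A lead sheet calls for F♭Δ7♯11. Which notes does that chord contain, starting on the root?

F♭Δ7♯11: major seventh sharp eleven on F♭.
root → F♭
3rd (major 3rd) → A♭
5th (perfect 5th) → C♭
7th (major 7th) → E♭
11th (augmented 11th) → B♭

F♭, A♭, C♭, E♭, B♭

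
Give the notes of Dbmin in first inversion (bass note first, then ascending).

Dbmin = Db–Fb–Ab; first inversion → third (Fb) lowest.

Fb Ab Db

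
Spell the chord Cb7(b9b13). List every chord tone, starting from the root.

C♭ E♭ G♭ B𝄫 D𝄫 A𝄫

Root C♭, quality dominant seventh flat nine flat thirteen:
root → C♭
3rd (major 3rd) → E♭
5th (perfect 5th) → G♭
7th (minor 7th) → B𝄫
9th (minor 9th) → D𝄫
13th (minor 13th) → A𝄫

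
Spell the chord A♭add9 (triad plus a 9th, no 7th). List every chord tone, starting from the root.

A♭add9 is an added-ninth built on Ab.
Root: Ab
Major 3rd (3rd): C
Perfect 5th (5th): Eb
Major 9th (9th): Bb

Ab  C  Eb  Bb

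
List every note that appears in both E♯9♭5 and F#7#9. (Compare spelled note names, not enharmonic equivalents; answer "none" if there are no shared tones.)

G##

E♯9♭5: E# G## B D# F##
F#7#9: F# A# C# E G##
Common to both → G##.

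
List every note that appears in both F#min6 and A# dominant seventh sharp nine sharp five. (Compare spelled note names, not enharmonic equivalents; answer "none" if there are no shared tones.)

none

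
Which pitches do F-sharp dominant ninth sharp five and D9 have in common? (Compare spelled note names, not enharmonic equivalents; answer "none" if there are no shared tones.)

F-sharp dominant ninth sharp five = F#, A#, C##, E, G#.
D9 = D, F#, A, C, E.
Shared: F#, E.

F# E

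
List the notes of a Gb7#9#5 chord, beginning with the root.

Gb, Bb, D, Fb, A

Gb7#9#5 is a dominant seventh sharp nine sharp five built on Gb.
Root: Gb
Major 3rd (3rd): Bb
Augmented 5th (5th): D
Minor 7th (7th): Fb
Augmented 9th (9th): A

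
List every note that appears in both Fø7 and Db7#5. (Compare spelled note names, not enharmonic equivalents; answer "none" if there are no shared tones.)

F  Cb

Fø7: F Ab Cb Eb
Db7#5: Db F A Cb
Common to both → F, Cb.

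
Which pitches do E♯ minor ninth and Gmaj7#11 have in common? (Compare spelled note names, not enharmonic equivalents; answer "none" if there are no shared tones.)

E♯ minor ninth: E♯ G♯ B♯ D♯ F𝄪
Gmaj7#11: G B D F♯ C♯
Common to both → none.

none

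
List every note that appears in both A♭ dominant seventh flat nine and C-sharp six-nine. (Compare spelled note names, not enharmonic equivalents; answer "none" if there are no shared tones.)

A♭ dominant seventh flat nine = A-flat, C, E-flat, G-flat, B-double-flat.
C-sharp six-nine = C-sharp, E-sharp, G-sharp, A-sharp, D-sharp.
Shared: none.

none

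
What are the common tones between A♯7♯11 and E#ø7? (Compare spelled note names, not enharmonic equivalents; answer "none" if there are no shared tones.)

A♯7♯11: A# C## E# G# D##
E#ø7: E# G# B D#
Common to both → E#, G#.

E#, G#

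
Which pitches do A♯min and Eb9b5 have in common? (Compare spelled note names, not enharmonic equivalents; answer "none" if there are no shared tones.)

none

A♯min = A#, C#, E#.
Eb9b5 = Eb, G, Bbb, Db, F.
Shared: none.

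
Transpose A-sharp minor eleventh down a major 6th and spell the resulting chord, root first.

C-sharp – E – G-sharp – B – D-sharp – F-sharp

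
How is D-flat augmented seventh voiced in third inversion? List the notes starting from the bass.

In root position, D-flat augmented seventh is Db–F–A–Cb.
Third inversion puts the seventh (Cb) in the bass.

Cb – Db – F – A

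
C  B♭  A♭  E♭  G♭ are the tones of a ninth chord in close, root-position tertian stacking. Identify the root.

A♭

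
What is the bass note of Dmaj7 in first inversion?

F#

Dmaj7 in root position is D–F#–A–C#.
First inversion places the third in the bass, which is F#.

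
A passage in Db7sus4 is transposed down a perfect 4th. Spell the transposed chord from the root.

Db down a perfect 4th → Ab. New chord: Ab dominant seventh suspended fourth.
root → Ab
4th (perfect 4th) → Db
5th (perfect 5th) → Eb
7th (minor 7th) → Gb

Ab Db Eb Gb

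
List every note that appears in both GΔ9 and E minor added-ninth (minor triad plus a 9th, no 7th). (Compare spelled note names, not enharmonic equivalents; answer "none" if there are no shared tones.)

G, B, F♯

GΔ9 = G, B, D, F♯, A.
E minor added-ninth = E, G, B, F♯.
Shared: G, B, F♯.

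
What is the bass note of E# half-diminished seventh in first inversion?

E# half-diminished seventh = E-sharp–G-sharp–B–D-sharp. First inversion → third in the bass = G-sharp.

G-sharp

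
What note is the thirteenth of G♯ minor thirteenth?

E♯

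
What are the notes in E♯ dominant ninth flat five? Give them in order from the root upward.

Root E♯, quality dominant ninth flat five:
E♯ — root
G𝄪 — major 3rd
B — diminished 5th
D♯ — minor 7th
F𝄪 — major 9th

E♯ – G𝄪 – B – D♯ – F𝄪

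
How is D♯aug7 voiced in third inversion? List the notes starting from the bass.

C# – D# – F## – A##

D♯aug7 = D#–F##–A##–C#; third inversion → seventh (C#) lowest.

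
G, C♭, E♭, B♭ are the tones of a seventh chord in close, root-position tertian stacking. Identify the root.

Stacking in thirds gives C♭ – E♭ – G – B♭, so C♭ is the root — C♭ augmented major seventh.

C♭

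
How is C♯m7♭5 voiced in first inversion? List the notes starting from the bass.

E, G, B, C#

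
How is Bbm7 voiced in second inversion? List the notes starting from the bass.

F Ab Bb Db

In root position, Bbm7 is Bb–Db–F–Ab.
Second inversion puts the fifth (F) in the bass.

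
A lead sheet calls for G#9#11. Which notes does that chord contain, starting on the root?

G#, B#, D#, F#, A#, C##

G#9#11: dominant ninth sharp eleven on G#.
root → G#
3rd (major 3rd) → B#
5th (perfect 5th) → D#
7th (minor 7th) → F#
9th (major 9th) → A#
11th (augmented 11th) → C##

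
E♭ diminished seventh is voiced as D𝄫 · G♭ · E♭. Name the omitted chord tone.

The full E♭ diminished seventh chord is E♭, G♭, B𝄫, D𝄫.
Comparing with the voicing, the diminished 5th (5th) — B𝄫 — is absent.

B𝄫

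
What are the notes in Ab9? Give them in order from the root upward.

Ab, C, Eb, Gb, Bb

Ab9: dominant ninth on Ab.
Ab — root
C — major 3rd
Eb — perfect 5th
Gb — minor 7th
Bb — major 9th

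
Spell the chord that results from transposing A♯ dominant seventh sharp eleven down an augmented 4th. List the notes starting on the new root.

E, G#, B, D, A#

An augmented 4th down from A# is E, so the new chord is E dominant seventh sharp eleven.
- root: E
- major 3rd: G#
- perfect 5th: B
- minor 7th: D
- augmented 11th: A#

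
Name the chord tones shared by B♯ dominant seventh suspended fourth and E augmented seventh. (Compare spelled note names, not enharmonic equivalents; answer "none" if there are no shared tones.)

B-sharp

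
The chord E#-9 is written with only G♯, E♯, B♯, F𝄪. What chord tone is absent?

The full E#-9 chord is E♯, G♯, B♯, D♯, F𝄪.
Comparing with the voicing, the minor 7th (7th) — D♯ — is absent.

D♯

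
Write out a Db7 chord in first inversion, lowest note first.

In root position, Db7 is Db–F–Ab–Cb.
First inversion puts the third (F) in the bass.

F, Ab, Cb, Db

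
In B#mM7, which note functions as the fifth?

Root of B#mM7 = B#. The 5th is a perfect 5th: B# up a perfect 5th → F##.

F##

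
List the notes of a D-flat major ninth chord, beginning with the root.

D-flat, F, A-flat, C, E-flat

D-flat major ninth: major ninth on D-flat.
D-flat — root
F — major 3rd
A-flat — perfect 5th
C — major 7th
E-flat — major 9th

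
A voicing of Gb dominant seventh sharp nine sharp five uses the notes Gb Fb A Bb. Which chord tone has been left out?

D

Gb dominant seventh sharp nine sharp five = Gb, Bb, D, Fb, A. The voicing lacks the 5th (augmented 5th), D.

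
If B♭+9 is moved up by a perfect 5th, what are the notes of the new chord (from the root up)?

A perfect 5th up from Bb is F, so the new chord is F dominant ninth sharp five.
root → F
3rd (major 3rd) → A
5th (augmented 5th) → C#
7th (minor 7th) → Eb
9th (major 9th) → G

F, A, C#, Eb, G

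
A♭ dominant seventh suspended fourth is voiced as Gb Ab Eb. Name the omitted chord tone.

Db

A♭ dominant seventh suspended fourth = Ab, Db, Eb, Gb. The voicing lacks the 4th (perfect 4th), Db.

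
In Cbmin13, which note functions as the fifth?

G♭

Cbmin13 is built on C♭; its 5th is a perfect 5th above the root.
A fifth above C uses the letter G, and the perfect 5th above C♭ is G♭.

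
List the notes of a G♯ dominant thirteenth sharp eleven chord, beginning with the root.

G♯ dominant thirteenth sharp eleven is a dominant thirteenth sharp eleven built on G-sharp.
root → G-sharp
3rd (major 3rd) → B-sharp
5th (perfect 5th) → D-sharp
7th (minor 7th) → F-sharp
9th (major 9th) → A-sharp
11th (augmented 11th) → C-double-sharp
13th (major 13th) → E-sharp

G-sharp B-sharp D-sharp F-sharp A-sharp C-double-sharp E-sharp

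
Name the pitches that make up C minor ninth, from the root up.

C, E-flat, G, B-flat, D

Root C, quality minor ninth:
C — root
E-flat — minor 3rd
G — perfect 5th
B-flat — minor 7th
D — major 9th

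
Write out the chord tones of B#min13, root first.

B# D# F## A# C## E# G##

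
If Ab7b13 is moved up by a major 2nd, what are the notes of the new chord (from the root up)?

Bb, D, F, Ab, Gb

A major 2nd up from Ab is Bb, so the new chord is Bb dominant seventh flat thirteen.
- root: Bb
- major 3rd: D
- perfect 5th: F
- minor 7th: Ab
- minor 13th: Gb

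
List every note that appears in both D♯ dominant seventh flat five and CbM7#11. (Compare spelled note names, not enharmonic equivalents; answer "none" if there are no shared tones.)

D♯ dominant seventh flat five: D# F## A C#
CbM7#11: Cb Eb Gb Bb F
Common to both → none.

none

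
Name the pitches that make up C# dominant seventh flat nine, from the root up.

C#  E#  G#  B  D

C# dominant seventh flat nine: dominant seventh flat nine on C#.
C# — root
E# — major 3rd
G# — perfect 5th
B — minor 7th
D — minor 9th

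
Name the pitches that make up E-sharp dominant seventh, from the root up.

E-sharp  G-double-sharp  B-sharp  D-sharp

E-sharp dominant seventh is a dominant seventh built on E-sharp.
- root: E-sharp
- major 3rd: G-double-sharp
- perfect 5th: B-sharp
- minor 7th: D-sharp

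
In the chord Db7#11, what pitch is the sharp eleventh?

Root of Db7#11 = Db. The 11th is an augmented 11th: Db up an augmented 11th → G.

G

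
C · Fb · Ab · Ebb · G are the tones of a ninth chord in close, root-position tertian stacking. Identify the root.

Fb

Arranged so that each adjacent pair is a third by letter name: Fb – Ab – C – Ebb – G.
The bottom of that stack, Fb, is the root (this is Fb dominant seventh sharp nine sharp five).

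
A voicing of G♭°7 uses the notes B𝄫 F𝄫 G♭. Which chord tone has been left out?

The full G♭°7 chord is G♭, B𝄫, D𝄫, F𝄫.
Comparing with the voicing, the diminished 5th (5th) — D𝄫 — is absent.

D𝄫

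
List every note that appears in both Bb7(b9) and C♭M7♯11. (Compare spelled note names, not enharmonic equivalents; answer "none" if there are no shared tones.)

Bb7(b9) = Bb, D, F, Ab, Cb.
C♭M7♯11 = Cb, Eb, Gb, Bb, F.
Shared: Bb, F, Cb.

Bb, F, Cb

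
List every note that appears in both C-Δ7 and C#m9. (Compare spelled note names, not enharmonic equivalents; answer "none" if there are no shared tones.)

B

C-Δ7: C Eb G B
C#m9: C# E G# B D#
Common to both → B.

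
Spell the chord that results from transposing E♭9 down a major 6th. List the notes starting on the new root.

Gb – Bb – Db – Fb – Ab

Transposed root: Eb → Gb (major 6th down). So we spell Gb dominant ninth:
Gb — root
Bb — major 3rd
Db — perfect 5th
Fb — minor 7th
Ab — major 9th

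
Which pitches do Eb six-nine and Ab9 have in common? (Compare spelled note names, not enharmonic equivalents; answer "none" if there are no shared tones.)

Eb, Bb, C

Eb six-nine: Eb G Bb C F
Ab9: Ab C Eb Gb Bb
Common to both → Eb, Bb, C.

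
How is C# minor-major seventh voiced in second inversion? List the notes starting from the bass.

G#, B#, C#, E

In root position, C# minor-major seventh is C#–E–G#–B#.
Second inversion puts the fifth (G#) in the bass.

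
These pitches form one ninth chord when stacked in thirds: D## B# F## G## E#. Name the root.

Arranged so that each adjacent pair is a third by letter name: E# – G## – B# – D## – F##.
The bottom of that stack, E#, is the root (this is E# major ninth).

E#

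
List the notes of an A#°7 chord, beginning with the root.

A#°7 is a diminished seventh built on A#.
A# — root
C# — minor 3rd
E — diminished 5th
G — diminished 7th

A#, C#, E, G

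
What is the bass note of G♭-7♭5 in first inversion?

G♭-7♭5 = G♭–B𝄫–D𝄫–F♭. First inversion → third in the bass = B𝄫.

B𝄫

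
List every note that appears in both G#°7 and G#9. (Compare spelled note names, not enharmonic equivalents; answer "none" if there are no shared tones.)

G#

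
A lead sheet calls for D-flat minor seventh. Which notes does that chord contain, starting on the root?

D♭, F♭, A♭, C♭

D-flat minor seventh: minor seventh on D♭.
root → D♭
3rd (minor 3rd) → F♭
5th (perfect 5th) → A♭
7th (minor 7th) → C♭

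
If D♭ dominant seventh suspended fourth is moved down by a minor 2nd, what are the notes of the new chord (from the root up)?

Db down a minor 2nd → C. New chord: C dominant seventh suspended fourth.
C — root
F — perfect 4th
G — perfect 5th
Bb — minor 7th

C F G Bb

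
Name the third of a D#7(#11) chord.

F𝄪

Root of D#7(#11) = D♯. The 3rd is a major 3rd: D♯ up a major 3rd → F𝄪.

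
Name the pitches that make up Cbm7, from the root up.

Cb  Ebb  Gb  Bbb

Root Cb, quality minor seventh:
Root: Cb
Minor 3rd (3rd): Ebb
Perfect 5th (5th): Gb
Minor 7th (7th): Bbb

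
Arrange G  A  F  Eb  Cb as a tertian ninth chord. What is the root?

F

Stacking in thirds gives F – A – Cb – Eb – G, so F is the root — F dominant ninth flat five.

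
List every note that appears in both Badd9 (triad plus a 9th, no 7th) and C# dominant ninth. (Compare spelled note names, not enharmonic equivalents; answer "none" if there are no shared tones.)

B – D# – C#

Badd9 = B, D#, F#, C#.
C# dominant ninth = C#, E#, G#, B, D#.
Shared: B, D#, C#.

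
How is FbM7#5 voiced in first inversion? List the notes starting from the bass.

In root position, FbM7#5 is Fb–Ab–C–Eb.
First inversion puts the third (Ab) in the bass.

Ab C Eb Fb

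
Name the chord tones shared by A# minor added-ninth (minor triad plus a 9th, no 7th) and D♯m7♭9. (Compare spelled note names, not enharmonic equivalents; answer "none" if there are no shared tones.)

A#, C#

A# minor added-ninth = A#, C#, E#, B#.
D♯m7♭9 = D#, F#, A#, C#, E.
Shared: A#, C#.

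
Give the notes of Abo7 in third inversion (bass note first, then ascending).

Gbb, Ab, Cb, Ebb

In root position, Abo7 is Ab–Cb–Ebb–Gbb.
Third inversion puts the seventh (Gbb) in the bass.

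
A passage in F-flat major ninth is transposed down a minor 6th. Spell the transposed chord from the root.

Ab C Eb G Bb

Transposed root: Fb → Ab (minor 6th down). So we spell Ab major ninth:
root → Ab
3rd (major 3rd) → C
5th (perfect 5th) → Eb
7th (major 7th) → G
9th (major 9th) → Bb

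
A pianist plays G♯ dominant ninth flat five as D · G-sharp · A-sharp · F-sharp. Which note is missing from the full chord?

B-sharp

The full G♯ dominant ninth flat five chord is G-sharp, B-sharp, D, F-sharp, A-sharp.
Comparing with the voicing, the major 3rd (3rd) — B-sharp — is absent.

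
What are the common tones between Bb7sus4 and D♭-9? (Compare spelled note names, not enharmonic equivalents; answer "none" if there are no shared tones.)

Bb7sus4 = B♭, E♭, F, A♭.
D♭-9 = D♭, F♭, A♭, C♭, E♭.
Shared: E♭, A♭.

E♭, A♭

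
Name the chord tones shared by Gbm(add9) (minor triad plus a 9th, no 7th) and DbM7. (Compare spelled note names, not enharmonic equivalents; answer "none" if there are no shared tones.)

D♭  A♭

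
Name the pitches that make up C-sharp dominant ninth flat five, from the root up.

C-sharp dominant ninth flat five: dominant ninth flat five on C-sharp.
Root: C-sharp
Major 3rd (3rd): E-sharp
Diminished 5th (5th): G
Minor 7th (7th): B
Major 9th (9th): D-sharp

C-sharp  E-sharp  G  B  D-sharp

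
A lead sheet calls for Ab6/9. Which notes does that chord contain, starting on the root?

Root A♭, quality six-nine:
root → A♭
3rd (major 3rd) → C
5th (perfect 5th) → E♭
6th (major 6th) → F
9th (major 9th) → B♭

A♭ – C – E♭ – F – B♭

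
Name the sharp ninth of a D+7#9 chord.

D+7#9 is built on D; its 9th is an augmented 9th above the root.
A second above D uses the letter E, and the augmented 9th above D is E♯.

E♯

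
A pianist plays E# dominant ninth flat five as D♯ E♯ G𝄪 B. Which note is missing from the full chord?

F𝄪

E# dominant ninth flat five = E♯, G𝄪, B, D♯, F𝄪. The voicing lacks the 9th (major 9th), F𝄪.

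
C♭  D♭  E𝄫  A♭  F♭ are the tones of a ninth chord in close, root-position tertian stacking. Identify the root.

D♭

Arranged so that each adjacent pair is a third by letter name: D♭ – F♭ – A♭ – C♭ – E𝄫.
The bottom of that stack, D♭, is the root (this is D♭ minor seventh flat nine).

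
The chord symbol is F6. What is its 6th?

D

Root of F6 = F. The 6th is a major 6th: F up a major 6th → D.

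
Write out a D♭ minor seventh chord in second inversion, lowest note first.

Ab – Cb – Db – Fb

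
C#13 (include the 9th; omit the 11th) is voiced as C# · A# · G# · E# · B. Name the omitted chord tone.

The full C#13 chord is C#, E#, G#, B, D#, A#.
Comparing with the voicing, the major 9th (9th) — D# — is absent.

D#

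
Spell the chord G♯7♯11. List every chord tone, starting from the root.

G♯7♯11: dominant seventh sharp eleven on G#.
root → G#
3rd (major 3rd) → B#
5th (perfect 5th) → D#
7th (minor 7th) → F#
11th (augmented 11th) → C##

G#  B#  D#  F#  C##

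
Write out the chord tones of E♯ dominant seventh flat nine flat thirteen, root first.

E♯ dominant seventh flat nine flat thirteen: dominant seventh flat nine flat thirteen on E-sharp.
E-sharp — root
G-double-sharp — major 3rd
B-sharp — perfect 5th
D-sharp — minor 7th
F-sharp — minor 9th
C-sharp — minor 13th

E-sharp – G-double-sharp – B-sharp – D-sharp – F-sharp – C-sharp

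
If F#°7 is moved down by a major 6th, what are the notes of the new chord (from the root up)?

Transposed root: F♯ → A (major 6th down). So we spell A diminished seventh:
Root: A
Minor 3rd (3rd): C
Diminished 5th (5th): E♭
Diminished 7th (7th): G♭

A, C, E♭, G♭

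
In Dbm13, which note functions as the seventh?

Cb

Root of Dbm13 = Db. The 7th is a minor 7th: Db up a minor 7th → Cb.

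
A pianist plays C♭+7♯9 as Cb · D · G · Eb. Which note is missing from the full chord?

The full C♭+7♯9 chord is Cb, Eb, G, Bbb, D.
Comparing with the voicing, the minor 7th (7th) — Bbb — is absent.

Bbb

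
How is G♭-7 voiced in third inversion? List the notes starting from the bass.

Fb  Gb  Bbb  Db

In root position, G♭-7 is Gb–Bbb–Db–Fb.
Third inversion puts the seventh (Fb) in the bass.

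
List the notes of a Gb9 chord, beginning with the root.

G♭  B♭  D♭  F♭  A♭

Gb9: dominant ninth on G♭.
- root: G♭
- major 3rd: B♭
- perfect 5th: D♭
- minor 7th: F♭
- major 9th: A♭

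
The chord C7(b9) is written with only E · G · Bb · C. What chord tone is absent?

Db

C7(b9) = C, E, G, Bb, Db. The voicing lacks the 9th (minor 9th), Db.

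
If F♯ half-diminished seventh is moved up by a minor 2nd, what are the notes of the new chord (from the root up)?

G, B-flat, D-flat, F

A minor 2nd up from F-sharp is G, so the new chord is G half-diminished seventh.
Root: G
Minor 3rd (3rd): B-flat
Diminished 5th (5th): D-flat
Minor 7th (7th): F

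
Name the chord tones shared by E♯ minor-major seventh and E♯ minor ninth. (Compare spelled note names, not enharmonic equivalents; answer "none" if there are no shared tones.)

E♯ minor-major seventh = E-sharp, G-sharp, B-sharp, D-double-sharp.
E♯ minor ninth = E-sharp, G-sharp, B-sharp, D-sharp, F-double-sharp.
Shared: E-sharp, G-sharp, B-sharp.

E-sharp  G-sharp  B-sharp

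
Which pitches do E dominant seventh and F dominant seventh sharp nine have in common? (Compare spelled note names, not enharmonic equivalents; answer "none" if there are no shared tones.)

E dominant seventh: E G-sharp B D
F dominant seventh sharp nine: F A C E-flat G-sharp
Common to both → G-sharp.

G-sharp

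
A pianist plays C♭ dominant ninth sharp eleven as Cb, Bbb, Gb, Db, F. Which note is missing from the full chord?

Eb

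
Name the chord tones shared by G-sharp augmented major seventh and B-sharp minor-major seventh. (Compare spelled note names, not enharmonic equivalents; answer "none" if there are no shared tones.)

G-sharp augmented major seventh: G-sharp B-sharp D-double-sharp F-double-sharp
B-sharp minor-major seventh: B-sharp D-sharp F-double-sharp A-double-sharp
Common to both → B-sharp, F-double-sharp.

B-sharp, F-double-sharp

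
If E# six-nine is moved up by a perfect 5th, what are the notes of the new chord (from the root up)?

Transposed root: E# → B# (perfect 5th up). So we spell B# six-nine:
root → B#
3rd (major 3rd) → D##
5th (perfect 5th) → F##
6th (major 6th) → G##
9th (major 9th) → C##

B# – D## – F## – G## – C##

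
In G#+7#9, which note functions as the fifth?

G#+7#9 is built on G#; its 5th is an augmented 5th above the root.
A fifth above G uses the letter D, and the augmented 5th above G# is D##.

D##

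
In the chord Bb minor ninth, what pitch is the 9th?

Root of Bb minor ninth = B-flat. The 9th is a major 9th: B-flat up a major 9th → C.

C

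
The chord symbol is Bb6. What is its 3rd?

D

Bb6 is built on Bb; its 3rd is a major 3rd above the root.
A third above B uses the letter D, and the major 3rd above Bb is D.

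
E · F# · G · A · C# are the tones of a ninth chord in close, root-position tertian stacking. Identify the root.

Stacking in thirds gives F# – A – C# – E – G, so F# is the root — F# minor seventh flat nine.

F#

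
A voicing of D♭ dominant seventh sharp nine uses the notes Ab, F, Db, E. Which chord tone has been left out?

The full D♭ dominant seventh sharp nine chord is Db, F, Ab, Cb, E.
Comparing with the voicing, the minor 7th (7th) — Cb — is absent.

Cb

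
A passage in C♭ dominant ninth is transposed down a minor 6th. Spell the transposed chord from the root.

Eb, G, Bb, Db, F

A minor 6th down from Cb is Eb, so the new chord is Eb dominant ninth.
- root: Eb
- major 3rd: G
- perfect 5th: Bb
- minor 7th: Db
- major 9th: F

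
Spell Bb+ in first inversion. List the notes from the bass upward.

Bb+ = B♭–D–F♯; first inversion → third (D) lowest.

D, F♯, B♭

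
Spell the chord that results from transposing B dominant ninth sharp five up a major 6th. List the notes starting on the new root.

G# B# D## F# A#

Transposed root: B → G# (major 6th up). So we spell G# dominant ninth sharp five:
root → G#
3rd (major 3rd) → B#
5th (augmented 5th) → D##
7th (minor 7th) → F#
9th (major 9th) → A#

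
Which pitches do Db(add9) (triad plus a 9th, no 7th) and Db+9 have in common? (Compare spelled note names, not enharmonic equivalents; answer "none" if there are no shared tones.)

Db(add9) = Db, F, Ab, Eb.
Db+9 = Db, F, A, Cb, Eb.
Shared: Db, F, Eb.

Db  F  Eb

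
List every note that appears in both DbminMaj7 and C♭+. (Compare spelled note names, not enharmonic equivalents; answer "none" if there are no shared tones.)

DbminMaj7: Db Fb Ab C
C♭+: Cb Eb G
Common to both → none.

none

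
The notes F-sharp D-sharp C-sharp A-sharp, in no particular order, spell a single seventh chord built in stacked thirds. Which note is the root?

D-sharp

Arranged so that each adjacent pair is a third by letter name: D-sharp – F-sharp – A-sharp – C-sharp.
The bottom of that stack, D-sharp, is the root (this is D-sharp minor seventh).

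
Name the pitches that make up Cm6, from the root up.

Cm6: minor sixth on C.
- root: C
- minor 3rd: Eb
- perfect 5th: G
- major 6th: A

C, Eb, G, A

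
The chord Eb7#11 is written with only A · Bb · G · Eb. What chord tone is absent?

The full Eb7#11 chord is Eb, G, Bb, Db, A.
Comparing with the voicing, the minor 7th (7th) — Db — is absent.

Db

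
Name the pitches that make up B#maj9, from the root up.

B#, D##, F##, A##, C##

Root B#, quality major ninth:
- root: B#
- major 3rd: D##
- perfect 5th: F##
- major 7th: A##
- major 9th: C##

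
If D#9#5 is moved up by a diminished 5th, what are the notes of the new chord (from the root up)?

A, C♯, E♯, G, B

Transposed root: D♯ → A (diminished 5th up). So we spell A dominant ninth sharp five:
root → A
3rd (major 3rd) → C♯
5th (augmented 5th) → E♯
7th (minor 7th) → G
9th (major 9th) → B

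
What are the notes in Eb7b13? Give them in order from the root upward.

Root E♭, quality dominant seventh flat thirteen:
Root: E♭
Major 3rd (3rd): G
Perfect 5th (5th): B♭
Minor 7th (7th): D♭
Minor 13th (13th): C♭

E♭, G, B♭, D♭, C♭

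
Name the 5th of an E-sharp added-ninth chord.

B#

Root of E-sharp added-ninth = E#. The 5th is a perfect 5th: E# up a perfect 5th → B#.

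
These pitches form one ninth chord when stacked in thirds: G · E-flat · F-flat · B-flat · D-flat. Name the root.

Stacking in thirds gives E-flat – G – B-flat – D-flat – F-flat, so E-flat is the root — E-flat dominant seventh flat nine.

E-flat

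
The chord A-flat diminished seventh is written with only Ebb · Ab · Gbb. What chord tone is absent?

A-flat diminished seventh = Ab, Cb, Ebb, Gbb. The voicing lacks the 3rd (minor 3rd), Cb.

Cb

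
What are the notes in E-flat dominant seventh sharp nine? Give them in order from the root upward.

E-flat dominant seventh sharp nine is a dominant seventh sharp nine built on Eb.
root → Eb
3rd (major 3rd) → G
5th (perfect 5th) → Bb
7th (minor 7th) → Db
9th (augmented 9th) → F#

Eb G Bb Db F#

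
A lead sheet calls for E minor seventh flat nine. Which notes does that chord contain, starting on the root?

E  G  B  D  F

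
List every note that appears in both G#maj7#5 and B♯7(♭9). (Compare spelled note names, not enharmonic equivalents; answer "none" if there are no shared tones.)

B♯  D𝄪  F𝄪

G#maj7#5: G♯ B♯ D𝄪 F𝄪
B♯7(♭9): B♯ D𝄪 F𝄪 A♯ C♯
Common to both → B♯, D𝄪, F𝄪.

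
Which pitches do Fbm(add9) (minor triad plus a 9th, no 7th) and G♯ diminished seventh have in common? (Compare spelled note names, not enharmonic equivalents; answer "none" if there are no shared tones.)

none

Fbm(add9): F♭ A𝄫 C♭ G♭
G♯ diminished seventh: G♯ B D F
Common to both → none.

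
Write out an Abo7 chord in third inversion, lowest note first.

Gbb – Ab – Cb – Ebb

In root position, Abo7 is Ab–Cb–Ebb–Gbb.
Third inversion puts the seventh (Gbb) in the bass.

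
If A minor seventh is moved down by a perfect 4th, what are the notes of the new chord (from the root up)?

E G B D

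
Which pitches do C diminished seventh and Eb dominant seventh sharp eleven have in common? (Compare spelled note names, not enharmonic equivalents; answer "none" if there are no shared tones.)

C diminished seventh = C, E-flat, G-flat, B-double-flat.
Eb dominant seventh sharp eleven = E-flat, G, B-flat, D-flat, A.
Shared: E-flat.

E-flat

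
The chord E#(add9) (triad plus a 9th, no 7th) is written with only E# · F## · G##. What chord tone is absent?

B#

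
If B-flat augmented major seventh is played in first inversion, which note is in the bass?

D

B-flat augmented major seventh in root position is Bb–D–F#–A.
First inversion places the third in the bass, which is D.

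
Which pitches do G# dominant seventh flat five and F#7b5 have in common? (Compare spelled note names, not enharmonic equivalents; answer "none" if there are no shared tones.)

G# dominant seventh flat five: G# B# D F#
F#7b5: F# A# C E
Common to both → F#.

F#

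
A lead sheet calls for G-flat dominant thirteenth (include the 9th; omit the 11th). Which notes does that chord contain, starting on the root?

Gb – Bb – Db – Fb – Ab – Eb

G-flat dominant thirteenth: dominant thirteenth on Gb.
Gb — root
Bb — major 3rd
Db — perfect 5th
Fb — minor 7th
Ab — major 9th
Eb — major 13th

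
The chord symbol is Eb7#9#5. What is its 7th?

Root of Eb7#9#5 = E♭. The 7th is a minor 7th: E♭ up a minor 7th → D♭.

D♭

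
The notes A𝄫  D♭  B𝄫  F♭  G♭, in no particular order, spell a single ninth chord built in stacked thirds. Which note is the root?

Stacking in thirds gives G♭ – B𝄫 – D♭ – F♭ – A𝄫, so G♭ is the root — G♭ minor seventh flat nine.

G♭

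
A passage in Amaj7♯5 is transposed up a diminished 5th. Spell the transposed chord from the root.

Eb, G, B, D

A diminished 5th up from A is Eb, so the new chord is Eb augmented major seventh.
Root: Eb
Major 3rd (3rd): G
Augmented 5th (5th): B
Major 7th (7th): D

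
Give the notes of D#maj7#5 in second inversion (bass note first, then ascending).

D#maj7#5 = D♯–F𝄪–A𝄪–C𝄪; second inversion → fifth (A𝄪) lowest.

A𝄪 – C𝄪 – D♯ – F𝄪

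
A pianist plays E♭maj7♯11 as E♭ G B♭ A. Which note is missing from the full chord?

D

E♭maj7♯11 = E♭, G, B♭, D, A. The voicing lacks the 7th (major 7th), D.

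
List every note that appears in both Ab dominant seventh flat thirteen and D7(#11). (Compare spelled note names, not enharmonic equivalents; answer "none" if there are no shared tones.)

Ab dominant seventh flat thirteen: Ab C Eb Gb Fb
D7(#11): D F# A C G#
Common to both → C.

C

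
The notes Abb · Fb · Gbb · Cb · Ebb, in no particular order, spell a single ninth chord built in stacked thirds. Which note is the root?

Fb

Stacking in thirds gives Fb – Abb – Cb – Ebb – Gbb, so Fb is the root — Fb minor seventh flat nine.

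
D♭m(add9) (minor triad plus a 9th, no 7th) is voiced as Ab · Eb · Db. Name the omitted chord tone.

D♭m(add9) = Db, Fb, Ab, Eb. The voicing lacks the 3rd (minor 3rd), Fb.

Fb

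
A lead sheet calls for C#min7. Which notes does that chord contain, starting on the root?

C♯ – E – G♯ – B

C#min7 is a minor seventh built on C♯.
root → C♯
3rd (minor 3rd) → E
5th (perfect 5th) → G♯
7th (minor 7th) → B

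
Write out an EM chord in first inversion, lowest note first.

G#  B  E

EM = E–G#–B; first inversion → third (G#) lowest.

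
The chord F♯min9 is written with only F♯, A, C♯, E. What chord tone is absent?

F♯min9 = F♯, A, C♯, E, G♯. The voicing lacks the 9th (major 9th), G♯.

G♯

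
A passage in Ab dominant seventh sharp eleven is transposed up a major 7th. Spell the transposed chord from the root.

G  B  D  F  C-sharp

Transposed root: A-flat → G (major 7th up). So we spell G dominant seventh sharp eleven:
root → G
3rd (major 3rd) → B
5th (perfect 5th) → D
7th (minor 7th) → F
11th (augmented 11th) → C-sharp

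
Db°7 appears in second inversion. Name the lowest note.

Abb

Db°7 in root position is Db–Fb–Abb–Cbb.
Second inversion places the fifth in the bass, which is Abb.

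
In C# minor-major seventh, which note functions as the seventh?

B♯

C# minor-major seventh is built on C♯; its 7th is a major 7th above the root.
A seventh above C uses the letter B, and the major 7th above C♯ is B♯.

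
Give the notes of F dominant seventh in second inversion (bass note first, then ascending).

F dominant seventh = F–A–C–Eb; second inversion → fifth (C) lowest.

C  Eb  F  A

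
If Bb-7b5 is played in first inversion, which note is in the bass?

Db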